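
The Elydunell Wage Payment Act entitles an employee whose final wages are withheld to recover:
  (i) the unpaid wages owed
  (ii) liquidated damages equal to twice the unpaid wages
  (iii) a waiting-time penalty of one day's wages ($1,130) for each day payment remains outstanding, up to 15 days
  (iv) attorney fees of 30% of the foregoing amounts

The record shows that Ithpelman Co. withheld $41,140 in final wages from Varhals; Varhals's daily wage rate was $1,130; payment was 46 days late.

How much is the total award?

$182,481

Doubled: 2 × $41,140 = $82,280
Penalty days: min(46, 15) = 15
Waiting-time penalty: 15 × $1,130 = $16,950
Subtotal: $41,140 + $82,280 + $16,950 = $140,370
Attorney fees: 30% of $140,370 = $42,111
Total award: $140,370 + $42,111 = $182,481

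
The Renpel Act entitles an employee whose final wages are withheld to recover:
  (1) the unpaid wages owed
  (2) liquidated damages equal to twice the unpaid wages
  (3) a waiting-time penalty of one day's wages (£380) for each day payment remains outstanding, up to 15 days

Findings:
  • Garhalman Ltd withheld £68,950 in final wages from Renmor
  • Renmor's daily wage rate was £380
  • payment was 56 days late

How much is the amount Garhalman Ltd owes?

Doubled: 2 × £68,950 = £137,900
Penalty days: min(56, 15) = 15
Waiting-time penalty: 15 × £380 = £5,700
Total award: £68,950 + £137,900 + £5,700 = £212,550

£212,550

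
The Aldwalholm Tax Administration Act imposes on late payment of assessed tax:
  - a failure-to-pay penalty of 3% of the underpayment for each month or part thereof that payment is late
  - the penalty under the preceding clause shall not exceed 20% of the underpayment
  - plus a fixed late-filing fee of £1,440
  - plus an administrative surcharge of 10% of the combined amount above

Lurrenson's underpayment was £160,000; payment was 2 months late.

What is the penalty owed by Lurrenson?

Penalty: £12,144

Accrued rate: 3% × 2 = 6%, capped at 20% → 6%
Failure-to-pay penalty: 6% of £160,000 = £9,600
Penalty before surcharge: £9,600 + £1,440 = £11,040
Administrative surcharge: 10% of £11,040 = £1,104
Total penalty: £11,040 + £1,104 = £12,144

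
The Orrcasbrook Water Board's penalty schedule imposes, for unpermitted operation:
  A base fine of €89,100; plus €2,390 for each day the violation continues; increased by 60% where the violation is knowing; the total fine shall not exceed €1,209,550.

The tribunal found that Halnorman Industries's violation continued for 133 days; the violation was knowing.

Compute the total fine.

Per-day component: 133 × €2,390 = €317,870
Base plus per-day: €89,100 + €317,870 = €406,970
Enhancement: 60% of €406,970 = €244,182
Enhanced fine: €406,970 + €244,182 = €651,152
Cap at €1,209,550: €651,152 is within the cap, no reduction.

€651,152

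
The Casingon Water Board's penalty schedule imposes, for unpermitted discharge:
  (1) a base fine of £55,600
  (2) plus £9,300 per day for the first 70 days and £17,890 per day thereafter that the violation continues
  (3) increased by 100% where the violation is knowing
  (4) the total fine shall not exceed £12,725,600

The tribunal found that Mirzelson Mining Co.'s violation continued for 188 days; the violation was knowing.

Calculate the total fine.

Civil penalty: £5,635,240

First 70 days: 70 × £9,300 = £651,000
Remaining days: (188 − 70) × £17,890 = £2,111,020
Per-day component: £651,000 + £2,111,020 = £2,762,020
Base plus per-day: £55,600 + £2,762,020 = £2,817,620
Enhancement: 100% of £2,817,620 = £2,817,620
Enhanced fine: £2,817,620 + £2,817,620 = £5,635,240
Cap at £12,725,600: £5,635,240 is within the cap, no reduction.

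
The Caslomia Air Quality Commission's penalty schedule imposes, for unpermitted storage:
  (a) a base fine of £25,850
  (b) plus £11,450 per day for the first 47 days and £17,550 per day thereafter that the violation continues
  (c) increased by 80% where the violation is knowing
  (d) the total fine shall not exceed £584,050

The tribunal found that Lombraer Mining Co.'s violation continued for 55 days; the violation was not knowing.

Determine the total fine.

£584,050

First 47 days: 47 × £11,450 = £538,150
Remaining days: (55 − 47) × £17,550 = £140,400
Per-day component: £538,150 + £140,400 = £678,550
Base plus per-day: £25,850 + £678,550 = £704,400
The violation was not knowing: no 80% increase.
Cap at £584,050: £704,400 exceeds the cap → £584,050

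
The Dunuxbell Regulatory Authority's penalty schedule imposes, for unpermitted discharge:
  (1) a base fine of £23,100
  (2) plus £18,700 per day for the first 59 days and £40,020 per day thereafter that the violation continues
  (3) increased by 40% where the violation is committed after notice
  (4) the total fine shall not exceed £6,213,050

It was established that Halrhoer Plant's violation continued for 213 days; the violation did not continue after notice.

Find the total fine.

£6,213,050

First 59 days: 59 × £18,700 = £1,103,300
Remaining days: (213 − 59) × £40,020 = £6,163,080
Per-day component: £1,103,300 + £6,163,080 = £7,266,380
Base plus per-day: £23,100 + £7,266,380 = £7,289,480
The violation did not continue after notice: no 40% increase.
Cap at £6,213,050: £7,289,480 exceeds the cap → £6,213,050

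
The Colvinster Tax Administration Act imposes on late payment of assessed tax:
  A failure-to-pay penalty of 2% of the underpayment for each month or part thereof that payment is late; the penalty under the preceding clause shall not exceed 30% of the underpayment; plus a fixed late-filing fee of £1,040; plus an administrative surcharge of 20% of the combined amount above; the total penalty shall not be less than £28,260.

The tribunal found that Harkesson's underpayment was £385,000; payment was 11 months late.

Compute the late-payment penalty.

£102,888

Accrued rate: 2% × 11 = 22%, capped at 30% → 22%
Failure-to-pay penalty: 22% of £385,000 = £84,700
Penalty before surcharge: £84,700 + £1,040 = £85,740
Administrative surcharge: 20% of £85,740 = £17,148
Total penalty: £85,740 + £17,148 = £102,888
Minimum £28,260: £102,888 meets the minimum, no increase.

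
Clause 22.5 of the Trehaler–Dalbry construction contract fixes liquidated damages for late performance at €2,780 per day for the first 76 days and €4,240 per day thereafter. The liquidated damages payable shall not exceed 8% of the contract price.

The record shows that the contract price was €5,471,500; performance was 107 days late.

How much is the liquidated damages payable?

Liquidated damages: €342,720

First 76 days: 76 × €2,780 = €211,280
Remaining days: (107 − 76) × €4,240 = €131,440
Accrued per-day damages: €211,280 + €131,440 = €342,720
Cap: 8% of €5,471,500 = €437,720
Cap at €437,720: €342,720 is within the cap, no reduction.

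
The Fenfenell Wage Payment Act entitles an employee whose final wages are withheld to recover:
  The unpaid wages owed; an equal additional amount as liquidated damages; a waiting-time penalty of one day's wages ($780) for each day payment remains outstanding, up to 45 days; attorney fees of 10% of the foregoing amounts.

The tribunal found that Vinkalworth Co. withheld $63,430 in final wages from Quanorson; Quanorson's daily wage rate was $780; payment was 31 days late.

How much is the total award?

Liquidated damages (equal amount): $63,430
Penalty days: min(31, 45) = 31
Waiting-time penalty: 31 × $780 = $24,180
Subtotal: $63,430 + $63,430 + $24,180 = $151,040
Attorney fees: 10% of $151,040 = $15,104
Total award: $151,040 + $15,104 = $166,144

$166,144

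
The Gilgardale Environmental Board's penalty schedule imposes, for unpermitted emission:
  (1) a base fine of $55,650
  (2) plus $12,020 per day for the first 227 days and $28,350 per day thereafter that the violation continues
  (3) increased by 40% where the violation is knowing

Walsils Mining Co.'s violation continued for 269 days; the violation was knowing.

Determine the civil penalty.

First 227 days: 227 × $12,020 = $2,728,540
Remaining days: (269 − 227) × $28,350 = $1,190,700
Per-day component: $2,728,540 + $1,190,700 = $3,919,240
Base plus per-day: $55,650 + $3,919,240 = $3,974,890
Enhancement: 40% of $3,974,890 = $1,589,956
Enhanced fine: $3,974,890 + $1,589,956 = $5,564,846

$5,564,846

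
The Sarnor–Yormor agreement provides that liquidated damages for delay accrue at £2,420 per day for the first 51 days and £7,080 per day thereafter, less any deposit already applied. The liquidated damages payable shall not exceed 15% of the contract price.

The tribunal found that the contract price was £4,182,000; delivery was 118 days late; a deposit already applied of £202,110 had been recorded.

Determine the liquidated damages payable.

Liquidated damages: £395,670

First 51 days: 51 × £2,420 = £123,420
Remaining days: (118 − 51) × £7,080 = £474,360
Accrued per-day damages: £123,420 + £474,360 = £597,780
Less deposit already applied: £597,780 − £202,110 = £395,670
Cap: 15% of £4,182,000 = £627,300
Cap at £627,300: £395,670 is within the cap, no reduction.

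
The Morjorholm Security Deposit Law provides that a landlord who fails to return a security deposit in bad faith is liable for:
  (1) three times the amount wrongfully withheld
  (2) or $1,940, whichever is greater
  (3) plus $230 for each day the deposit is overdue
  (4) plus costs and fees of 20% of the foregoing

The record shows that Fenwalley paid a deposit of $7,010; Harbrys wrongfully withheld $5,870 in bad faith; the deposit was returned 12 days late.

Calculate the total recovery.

$24,444

Trebled: 3 × $5,870 = $17,610
Minimum $1,940: $17,610 meets the minimum, no increase.
Late-return penalty: 12 × $230 = $2,760
Damages plus late penalty: $17,610 + $2,760 = $20,370
Costs and fees: 20% of $20,370 = $4,074
Total recovery: $20,370 + $4,074 = $24,444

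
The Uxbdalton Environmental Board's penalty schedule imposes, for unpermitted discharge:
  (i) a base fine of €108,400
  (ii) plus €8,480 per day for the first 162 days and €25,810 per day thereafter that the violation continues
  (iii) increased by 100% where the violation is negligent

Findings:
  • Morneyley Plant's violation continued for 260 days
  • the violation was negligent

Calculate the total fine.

First 162 days: 162 × €8,480 = €1,373,760
Remaining days: (260 − 162) × €25,810 = €2,529,380
Per-day component: €1,373,760 + €2,529,380 = €3,903,140
Base plus per-day: €108,400 + €3,903,140 = €4,011,540
Enhancement: 100% of €4,011,540 = €4,011,540
Enhanced fine: €4,011,540 + €4,011,540 = €8,023,080

Civil penalty: €8,023,080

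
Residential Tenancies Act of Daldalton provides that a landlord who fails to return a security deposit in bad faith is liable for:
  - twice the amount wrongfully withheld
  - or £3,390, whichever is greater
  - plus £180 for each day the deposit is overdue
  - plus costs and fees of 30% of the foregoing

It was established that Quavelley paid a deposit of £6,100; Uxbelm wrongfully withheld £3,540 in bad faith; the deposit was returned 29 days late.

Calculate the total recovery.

Recovery: £15,990

Doubled: 2 × £3,540 = £7,080
Minimum £3,390: £7,080 meets the minimum, no increase.
Late-return penalty: 29 × £180 = £5,220
Damages plus late penalty: £7,080 + £5,220 = £12,300
Costs and fees: 30% of £12,300 = £3,690
Total recovery: £12,300 + £3,690 = £15,990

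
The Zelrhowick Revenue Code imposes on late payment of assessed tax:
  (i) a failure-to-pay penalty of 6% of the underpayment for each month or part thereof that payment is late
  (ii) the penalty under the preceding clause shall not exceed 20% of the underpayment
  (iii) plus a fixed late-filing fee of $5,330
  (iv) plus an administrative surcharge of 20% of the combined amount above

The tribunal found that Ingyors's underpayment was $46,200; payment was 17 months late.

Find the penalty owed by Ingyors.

Accrued rate: 6% × 17 = 102%, capped at 20% → 20%
Failure-to-pay penalty: 20% of $46,200 = $9,240
Penalty before surcharge: $9,240 + $5,330 = $14,570
Administrative surcharge: 20% of $14,570 = $2,914
Total penalty: $14,570 + $2,914 = $17,484

$17,484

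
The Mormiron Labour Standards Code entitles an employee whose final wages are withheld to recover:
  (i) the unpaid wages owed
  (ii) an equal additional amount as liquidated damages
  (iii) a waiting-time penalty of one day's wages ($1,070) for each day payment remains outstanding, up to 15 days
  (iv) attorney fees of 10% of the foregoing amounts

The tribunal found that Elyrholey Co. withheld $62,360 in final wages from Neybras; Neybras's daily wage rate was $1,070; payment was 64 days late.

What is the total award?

$154,847

Liquidated damages (equal amount): $62,360
Penalty days: min(64, 15) = 15
Waiting-time penalty: 15 × $1,070 = $16,050
Subtotal: $62,360 + $62,360 + $16,050 = $140,770
Attorney fees: 10% of $140,770 = $14,077
Total award: $140,770 + $14,077 = $154,847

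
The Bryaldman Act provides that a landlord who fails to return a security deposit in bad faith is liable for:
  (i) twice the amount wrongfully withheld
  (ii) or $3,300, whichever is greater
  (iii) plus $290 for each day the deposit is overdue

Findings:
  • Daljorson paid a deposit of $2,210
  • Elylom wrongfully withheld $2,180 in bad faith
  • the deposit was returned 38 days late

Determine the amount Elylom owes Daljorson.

Doubled: 2 × $2,180 = $4,360
Minimum $3,300: $4,360 meets the minimum, no increase.
Late-return penalty: 38 × $290 = $11,020
Damages plus late penalty: $4,360 + $11,020 = $15,380

$15,380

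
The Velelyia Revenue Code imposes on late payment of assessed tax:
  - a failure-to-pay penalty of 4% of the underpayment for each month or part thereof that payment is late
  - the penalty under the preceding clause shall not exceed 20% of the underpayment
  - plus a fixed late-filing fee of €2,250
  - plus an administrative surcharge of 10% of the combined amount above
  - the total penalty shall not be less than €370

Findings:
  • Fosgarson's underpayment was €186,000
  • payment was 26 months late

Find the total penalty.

Accrued rate: 4% × 26 = 104%, capped at 20% → 20%
Failure-to-pay penalty: 20% of €186,000 = €37,200
Penalty before surcharge: €37,200 + €2,250 = €39,450
Administrative surcharge: 10% of €39,450 = €3,945
Total penalty: €39,450 + €3,945 = €43,395
Minimum €370: €43,395 meets the minimum, no increase.

Penalty: €43,395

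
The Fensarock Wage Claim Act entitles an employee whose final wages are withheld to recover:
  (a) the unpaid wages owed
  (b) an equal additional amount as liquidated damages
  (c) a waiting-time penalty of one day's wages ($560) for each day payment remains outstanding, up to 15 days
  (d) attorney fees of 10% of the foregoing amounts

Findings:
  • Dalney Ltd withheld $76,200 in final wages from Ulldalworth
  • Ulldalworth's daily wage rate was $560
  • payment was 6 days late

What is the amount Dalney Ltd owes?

Liquidated damages (equal amount): $76,200
Penalty days: min(6, 15) = 6
Waiting-time penalty: 6 × $560 = $3,360
Subtotal: $76,200 + $76,200 + $3,360 = $155,760
Attorney fees: 10% of $155,760 = $15,576
Total award: $155,760 + $15,576 = $171,336

$171,336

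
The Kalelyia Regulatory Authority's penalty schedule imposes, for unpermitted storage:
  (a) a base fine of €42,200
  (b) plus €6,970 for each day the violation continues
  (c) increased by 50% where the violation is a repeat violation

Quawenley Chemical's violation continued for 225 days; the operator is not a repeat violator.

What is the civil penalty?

Per-day component: 225 × €6,970 = €1,568,250
Base plus per-day: €42,200 + €1,568,250 = €1,610,450
The operator is not a repeat violator: no 50% increase.

€1,610,450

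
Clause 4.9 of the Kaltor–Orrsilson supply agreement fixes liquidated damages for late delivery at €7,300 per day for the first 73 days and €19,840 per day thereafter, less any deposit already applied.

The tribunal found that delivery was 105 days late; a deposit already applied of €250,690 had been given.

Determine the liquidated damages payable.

€917,090

First 73 days: 73 × €7,300 = €532,900
Remaining days: (105 − 73) × €19,840 = €634,880
Accrued per-day damages: €532,900 + €634,880 = €1,167,780
Less deposit already applied: €1,167,780 − €250,690 = €917,090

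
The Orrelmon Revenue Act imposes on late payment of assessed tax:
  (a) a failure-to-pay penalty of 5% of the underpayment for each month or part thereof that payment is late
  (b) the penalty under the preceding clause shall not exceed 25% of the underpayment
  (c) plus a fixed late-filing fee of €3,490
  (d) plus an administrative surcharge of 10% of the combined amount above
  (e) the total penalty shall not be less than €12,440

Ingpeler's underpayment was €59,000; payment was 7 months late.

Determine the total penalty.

€20,064

Accrued rate: 5% × 7 = 35%, capped at 25% → 25%
Failure-to-pay penalty: 25% of €59,000 = €14,750
Penalty before surcharge: €14,750 + €3,490 = €18,240
Administrative surcharge: 10% of €18,240 = €1,824
Total penalty: €18,240 + €1,824 = €20,064
Minimum €12,440: €20,064 meets the minimum, no increase.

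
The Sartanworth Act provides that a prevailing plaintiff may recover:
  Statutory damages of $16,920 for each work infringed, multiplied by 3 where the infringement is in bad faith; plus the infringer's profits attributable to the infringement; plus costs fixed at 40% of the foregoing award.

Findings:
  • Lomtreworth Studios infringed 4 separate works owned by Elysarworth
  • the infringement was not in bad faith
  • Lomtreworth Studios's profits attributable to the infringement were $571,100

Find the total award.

Statutory damages: 4 × $16,920 = $67,680
Infringement not in bad faith: no ×3 enhancement.
Combined award: $67,680 + $571,100 = $638,780
Costs: 40% of $638,780 = $255,512
Award plus costs: $638,780 + $255,512 = $894,292

$894,292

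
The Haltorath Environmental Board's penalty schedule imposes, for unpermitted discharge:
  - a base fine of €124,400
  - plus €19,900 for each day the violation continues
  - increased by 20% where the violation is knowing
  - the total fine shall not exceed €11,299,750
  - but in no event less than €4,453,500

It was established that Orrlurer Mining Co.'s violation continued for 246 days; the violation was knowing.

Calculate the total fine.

€6,023,760

Per-day component: 246 × €19,900 = €4,895,400
Base plus per-day: €124,400 + €4,895,400 = €5,019,800
Enhancement: 20% of €5,019,800 = €1,003,960
Enhanced fine: €5,019,800 + €1,003,960 = €6,023,760
Cap at €11,299,750: €6,023,760 is within the cap, no reduction.
Minimum €4,453,500: €6,023,760 meets the minimum, no increase.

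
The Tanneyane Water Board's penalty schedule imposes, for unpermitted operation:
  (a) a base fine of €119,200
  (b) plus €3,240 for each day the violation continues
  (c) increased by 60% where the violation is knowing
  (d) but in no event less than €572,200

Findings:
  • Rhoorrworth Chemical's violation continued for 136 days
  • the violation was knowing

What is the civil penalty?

€895,744

Per-day component: 136 × €3,240 = €440,640
Base plus per-day: €119,200 + €440,640 = €559,840
Enhancement: 60% of €559,840 = €335,904
Enhanced fine: €559,840 + €335,904 = €895,744
Minimum €572,200: €895,744 meets the minimum, no increase.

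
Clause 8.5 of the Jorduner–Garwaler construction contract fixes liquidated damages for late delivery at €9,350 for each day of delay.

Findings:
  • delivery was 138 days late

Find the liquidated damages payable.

Per-day damages: 138 × €9,350 = €1,290,300

€1,290,300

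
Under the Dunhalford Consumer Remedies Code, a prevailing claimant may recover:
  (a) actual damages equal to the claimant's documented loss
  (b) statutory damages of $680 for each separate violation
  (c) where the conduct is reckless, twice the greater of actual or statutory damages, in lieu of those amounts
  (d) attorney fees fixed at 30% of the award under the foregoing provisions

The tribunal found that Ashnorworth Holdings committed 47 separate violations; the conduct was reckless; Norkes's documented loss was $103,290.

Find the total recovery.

$268,554

Statutory damages: 47 × $680 = $31,960
Greater of actual damages ($103,290) or statutory damages ($31,960): $103,290
Doubled: 2 × $103,290 = $206,580
Attorney fees: 30% of $206,580 = $61,974
Total recovery: $206,580 + $61,974 = $268,554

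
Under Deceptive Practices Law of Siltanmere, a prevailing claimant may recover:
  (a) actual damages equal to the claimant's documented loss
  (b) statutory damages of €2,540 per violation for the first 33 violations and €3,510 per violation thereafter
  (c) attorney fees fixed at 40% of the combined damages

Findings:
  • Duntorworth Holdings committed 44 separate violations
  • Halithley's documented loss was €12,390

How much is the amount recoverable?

€188,748

First 33 violations: 33 × €2,540 = €83,820
Remaining violations: (44 − 33) × €3,510 = €38,610
Statutory damages: €83,820 + €38,610 = €122,430
Combined damages: €12,390 + €122,430 = €134,820
Attorney fees: 40% of €134,820 = €53,928
Total recovery: €134,820 + €53,928 = €188,748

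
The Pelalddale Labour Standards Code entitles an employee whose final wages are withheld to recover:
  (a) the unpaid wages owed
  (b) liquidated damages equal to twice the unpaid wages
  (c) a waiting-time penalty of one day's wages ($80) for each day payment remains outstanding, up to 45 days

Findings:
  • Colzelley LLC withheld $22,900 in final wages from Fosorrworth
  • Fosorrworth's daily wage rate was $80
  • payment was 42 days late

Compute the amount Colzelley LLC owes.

Doubled: 2 × $22,900 = $45,800
Penalty days: min(42, 45) = 42
Waiting-time penalty: 42 × $80 = $3,360
Total award: $22,900 + $45,800 + $3,360 = $72,060

$72,060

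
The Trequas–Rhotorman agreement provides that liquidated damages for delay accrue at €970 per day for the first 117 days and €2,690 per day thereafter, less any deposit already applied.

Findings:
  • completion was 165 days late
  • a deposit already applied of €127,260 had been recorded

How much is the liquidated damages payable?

First 117 days: 117 × €970 = €113,490
Remaining days: (165 − 117) × €2,690 = €129,120
Accrued per-day damages: €113,490 + €129,120 = €242,610
Less deposit already applied: €242,610 − €127,260 = €115,350

€115,350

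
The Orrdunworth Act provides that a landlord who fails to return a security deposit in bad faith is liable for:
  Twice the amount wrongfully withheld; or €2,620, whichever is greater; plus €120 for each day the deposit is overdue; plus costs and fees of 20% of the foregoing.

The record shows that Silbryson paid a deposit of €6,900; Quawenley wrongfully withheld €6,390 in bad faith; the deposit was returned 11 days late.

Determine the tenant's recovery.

Recovery: €16,920

Doubled: 2 × €6,390 = €12,780
Minimum €2,620: €12,780 meets the minimum, no increase.
Late-return penalty: 11 × €120 = €1,320
Damages plus late penalty: €12,780 + €1,320 = €14,100
Costs and fees: 20% of €14,100 = €2,820
Total recovery: €14,100 + €2,820 = €16,920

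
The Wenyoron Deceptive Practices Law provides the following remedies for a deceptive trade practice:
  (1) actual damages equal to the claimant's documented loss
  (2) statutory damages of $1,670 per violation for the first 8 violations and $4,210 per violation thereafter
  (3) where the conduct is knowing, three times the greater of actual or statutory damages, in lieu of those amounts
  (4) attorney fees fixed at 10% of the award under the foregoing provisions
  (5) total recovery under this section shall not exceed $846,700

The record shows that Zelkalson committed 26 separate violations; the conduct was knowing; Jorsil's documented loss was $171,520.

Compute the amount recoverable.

First 8 violations: 8 × $1,670 = $13,360
Remaining violations: (26 − 8) × $4,210 = $75,780
Statutory damages: $13,360 + $75,780 = $89,140
Greater of actual damages ($171,520) or statutory damages ($89,140): $171,520
Trebled: 3 × $171,520 = $514,560
Attorney fees: 10% of $514,560 = $51,456
Total before cap: $514,560 + $51,456 = $566,016
Cap at $846,700: $566,016 is within the cap, no reduction.

$566,016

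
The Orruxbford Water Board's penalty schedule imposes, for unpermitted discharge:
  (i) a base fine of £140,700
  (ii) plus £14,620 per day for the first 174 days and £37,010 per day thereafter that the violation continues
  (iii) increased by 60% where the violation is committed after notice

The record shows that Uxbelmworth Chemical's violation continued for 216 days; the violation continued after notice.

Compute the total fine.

First 174 days: 174 × £14,620 = £2,543,880
Remaining days: (216 − 174) × £37,010 = £1,554,420
Per-day component: £2,543,880 + £1,554,420 = £4,098,300
Base plus per-day: £140,700 + £4,098,300 = £4,239,000
Enhancement: 60% of £4,239,000 = £2,543,400
Enhanced fine: £4,239,000 + £2,543,400 = £6,782,400

£6,782,400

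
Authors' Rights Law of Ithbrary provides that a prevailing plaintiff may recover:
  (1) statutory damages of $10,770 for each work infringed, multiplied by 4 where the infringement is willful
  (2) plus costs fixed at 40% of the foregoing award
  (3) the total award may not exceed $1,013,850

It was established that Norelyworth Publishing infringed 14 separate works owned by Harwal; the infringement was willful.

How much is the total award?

Statutory damages: 14 × $10,770 = $150,780
Multiplied by 4: 4 × $150,780 = $603,120
Costs: 40% of $603,120 = $241,248
Award plus costs: $603,120 + $241,248 = $844,368
Cap at $1,013,850: $844,368 is within the cap, no reduction.

$844,368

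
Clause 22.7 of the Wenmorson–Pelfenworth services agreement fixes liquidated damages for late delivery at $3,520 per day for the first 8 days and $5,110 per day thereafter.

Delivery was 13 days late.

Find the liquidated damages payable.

$53,710

First 8 days: 8 × $3,520 = $28,160
Remaining days: (13 − 8) × $5,110 = $25,550
Accrued per-day damages: $28,160 + $25,550 = $53,710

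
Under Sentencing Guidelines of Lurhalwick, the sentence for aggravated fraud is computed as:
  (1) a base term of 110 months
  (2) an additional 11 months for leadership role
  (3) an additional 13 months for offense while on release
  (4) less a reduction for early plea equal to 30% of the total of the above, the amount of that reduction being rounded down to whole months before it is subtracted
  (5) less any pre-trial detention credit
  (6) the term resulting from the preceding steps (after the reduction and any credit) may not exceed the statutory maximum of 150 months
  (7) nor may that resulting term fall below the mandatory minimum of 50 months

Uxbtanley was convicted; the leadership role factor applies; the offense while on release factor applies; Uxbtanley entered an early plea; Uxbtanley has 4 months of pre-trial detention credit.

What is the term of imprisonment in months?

Leadership role enhancement: +11 months
Offense while on release enhancement: +13 months
Adjusted term: 110 months + 11 months + 13 months = 134 months
Early plea reduction: 30% of 134 months = 40 months (rounded down)
After reduction: 134 − 40 = 94 months
Less pre-trial detention credit: 94 months − 4 months = 90 months
Cap at 150 months: 90 months is within the cap, no reduction.
Minimum 50 months: 90 months meets the minimum, no increase.

90 months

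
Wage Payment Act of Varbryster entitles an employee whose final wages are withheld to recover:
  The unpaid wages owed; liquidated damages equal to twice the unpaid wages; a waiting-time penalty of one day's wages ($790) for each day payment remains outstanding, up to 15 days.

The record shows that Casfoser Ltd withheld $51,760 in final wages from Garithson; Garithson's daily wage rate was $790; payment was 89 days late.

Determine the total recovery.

Total award: $167,130

Doubled: 2 × $51,760 = $103,520
Penalty days: min(89, 15) = 15
Waiting-time penalty: 15 × $790 = $11,850
Total award: $51,760 + $103,520 + $11,850 = $167,130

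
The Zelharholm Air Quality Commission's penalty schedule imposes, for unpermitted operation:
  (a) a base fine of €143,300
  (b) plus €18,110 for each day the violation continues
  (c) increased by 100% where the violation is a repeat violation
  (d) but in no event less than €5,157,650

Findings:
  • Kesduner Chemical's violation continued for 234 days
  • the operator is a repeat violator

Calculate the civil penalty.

Per-day component: 234 × €18,110 = €4,237,740
Base plus per-day: €143,300 + €4,237,740 = €4,381,040
Enhancement: 100% of €4,381,040 = €4,381,040
Enhanced fine: €4,381,040 + €4,381,040 = €8,762,080
Minimum €5,157,650: €8,762,080 meets the minimum, no increase.

€8,762,080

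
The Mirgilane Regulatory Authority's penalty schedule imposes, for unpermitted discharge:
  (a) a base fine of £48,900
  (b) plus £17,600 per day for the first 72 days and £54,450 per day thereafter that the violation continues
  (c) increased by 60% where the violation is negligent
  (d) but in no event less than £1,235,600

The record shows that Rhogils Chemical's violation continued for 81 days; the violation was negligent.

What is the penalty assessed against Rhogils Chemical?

First 72 days: 72 × £17,600 = £1,267,200
Remaining days: (81 − 72) × £54,450 = £490,050
Per-day component: £1,267,200 + £490,050 = £1,757,250
Base plus per-day: £48,900 + £1,757,250 = £1,806,150
Enhancement: 60% of £1,806,150 = £1,083,690
Enhanced fine: £1,806,150 + £1,083,690 = £2,889,840
Minimum £1,235,600: £2,889,840 meets the minimum, no increase.

£2,889,840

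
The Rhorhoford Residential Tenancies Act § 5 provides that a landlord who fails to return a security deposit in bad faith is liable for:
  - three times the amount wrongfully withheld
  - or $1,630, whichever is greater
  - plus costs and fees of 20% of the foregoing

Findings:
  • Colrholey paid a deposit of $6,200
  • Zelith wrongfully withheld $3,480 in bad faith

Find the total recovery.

Trebled: 3 × $3,480 = $10,440
Minimum $1,630: $10,440 meets the minimum, no increase.
Costs and fees: 20% of $10,440 = $2,088
Total recovery: $10,440 + $2,088 = $12,528

$12,528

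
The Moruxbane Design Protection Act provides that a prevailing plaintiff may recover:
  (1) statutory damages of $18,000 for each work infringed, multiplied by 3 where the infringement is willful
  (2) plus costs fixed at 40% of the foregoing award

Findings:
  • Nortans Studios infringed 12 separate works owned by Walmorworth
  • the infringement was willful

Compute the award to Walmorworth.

$907,200

Statutory damages: 12 × $18,000 = $216,000
Trebled: 3 × $216,000 = $648,000
Costs: 40% of $648,000 = $259,200
Award plus costs: $648,000 + $259,200 = $907,200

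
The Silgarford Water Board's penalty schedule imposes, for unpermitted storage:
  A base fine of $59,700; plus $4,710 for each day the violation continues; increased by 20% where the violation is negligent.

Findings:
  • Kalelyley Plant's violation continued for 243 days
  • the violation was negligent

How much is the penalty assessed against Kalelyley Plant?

Per-day component: 243 × $4,710 = $1,144,530
Base plus per-day: $59,700 + $1,144,530 = $1,204,230
Enhancement: 20% of $1,204,230 = $240,846
Enhanced fine: $1,204,230 + $240,846 = $1,445,076

Civil penalty: $1,445,076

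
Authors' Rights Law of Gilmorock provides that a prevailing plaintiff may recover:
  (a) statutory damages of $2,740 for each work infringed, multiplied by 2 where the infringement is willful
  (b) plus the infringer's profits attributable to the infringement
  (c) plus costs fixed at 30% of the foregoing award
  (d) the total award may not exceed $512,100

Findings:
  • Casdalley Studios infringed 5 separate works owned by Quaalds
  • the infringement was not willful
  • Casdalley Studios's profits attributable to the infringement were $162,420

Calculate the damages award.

Statutory damages: 5 × $2,740 = $13,700
Infringement not willful: no ×2 enhancement.
Combined award: $13,700 + $162,420 = $176,120
Costs: 30% of $176,120 = $52,836
Award plus costs: $176,120 + $52,836 = $228,956
Cap at $512,100: $228,956 is within the cap, no reduction.

Award: $228,956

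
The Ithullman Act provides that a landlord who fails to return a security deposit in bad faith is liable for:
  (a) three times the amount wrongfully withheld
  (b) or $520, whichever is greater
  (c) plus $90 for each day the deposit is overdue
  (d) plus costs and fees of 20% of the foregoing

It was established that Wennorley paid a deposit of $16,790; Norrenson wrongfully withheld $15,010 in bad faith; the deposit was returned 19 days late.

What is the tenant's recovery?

$56,088

Trebled: 3 × $15,010 = $45,030
Minimum $520: $45,030 meets the minimum, no increase.
Late-return penalty: 19 × $90 = $1,710
Damages plus late penalty: $45,030 + $1,710 = $46,740
Costs and fees: 20% of $46,740 = $9,348
Total recovery: $46,740 + $9,348 = $56,088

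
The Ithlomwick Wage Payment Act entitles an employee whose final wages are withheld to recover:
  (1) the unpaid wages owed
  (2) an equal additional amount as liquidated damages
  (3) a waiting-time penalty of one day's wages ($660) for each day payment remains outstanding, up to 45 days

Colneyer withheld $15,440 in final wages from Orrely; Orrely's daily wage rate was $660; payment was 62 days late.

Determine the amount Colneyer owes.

Liquidated damages (equal amount): $15,440
Penalty days: min(62, 45) = 45
Waiting-time penalty: 45 × $660 = $29,700
Total award: $15,440 + $15,440 + $29,700 = $60,580

$60,580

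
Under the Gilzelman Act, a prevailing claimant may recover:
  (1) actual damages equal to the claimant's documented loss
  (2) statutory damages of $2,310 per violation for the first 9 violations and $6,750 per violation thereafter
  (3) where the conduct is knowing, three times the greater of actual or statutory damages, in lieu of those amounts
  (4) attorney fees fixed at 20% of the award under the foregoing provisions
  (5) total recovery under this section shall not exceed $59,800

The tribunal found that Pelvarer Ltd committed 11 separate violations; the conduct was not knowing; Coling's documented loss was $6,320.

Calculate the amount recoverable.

First 9 violations: 9 × $2,310 = $20,790
Remaining violations: (11 − 9) × $6,750 = $13,500
Statutory damages: $20,790 + $13,500 = $34,290
Conduct not knowing: the in-lieu enhancement does not apply.
Actual plus statutory damages: $6,320 + $34,290 = $40,610
Attorney fees: 20% of $40,610 = $8,122
Total before cap: $40,610 + $8,122 = $48,732
Cap at $59,800: $48,732 is within the cap, no reduction.

$48,732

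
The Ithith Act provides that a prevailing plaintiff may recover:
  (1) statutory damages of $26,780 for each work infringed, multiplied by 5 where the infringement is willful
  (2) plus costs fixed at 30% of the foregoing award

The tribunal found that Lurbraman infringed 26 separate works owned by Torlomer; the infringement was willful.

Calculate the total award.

$4,525,820

Statutory damages: 26 × $26,780 = $696,280
Multiplied by 5: 5 × $696,280 = $3,481,400
Costs: 30% of $3,481,400 = $1,044,420
Award plus costs: $3,481,400 + $1,044,420 = $4,525,820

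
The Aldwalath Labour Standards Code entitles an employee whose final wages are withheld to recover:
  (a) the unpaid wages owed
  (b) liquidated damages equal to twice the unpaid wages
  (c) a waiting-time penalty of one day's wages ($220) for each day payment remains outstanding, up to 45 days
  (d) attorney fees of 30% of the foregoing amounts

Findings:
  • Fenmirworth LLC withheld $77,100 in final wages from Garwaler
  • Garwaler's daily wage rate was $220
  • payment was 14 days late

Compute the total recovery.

$304,694

Doubled: 2 × $77,100 = $154,200
Penalty days: min(14, 45) = 14
Waiting-time penalty: 14 × $220 = $3,080
Subtotal: $77,100 + $154,200 + $3,080 = $234,380
Attorney fees: 30% of $234,380 = $70,314
Total award: $234,380 + $70,314 = $304,694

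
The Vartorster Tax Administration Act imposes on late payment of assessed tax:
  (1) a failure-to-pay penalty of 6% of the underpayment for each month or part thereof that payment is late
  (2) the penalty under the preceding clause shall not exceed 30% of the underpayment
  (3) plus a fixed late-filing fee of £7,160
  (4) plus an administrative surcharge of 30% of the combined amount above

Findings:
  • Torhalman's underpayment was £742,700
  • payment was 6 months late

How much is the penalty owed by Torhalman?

Accrued rate: 6% × 6 = 36%, capped at 30% → 30%
Failure-to-pay penalty: 30% of £742,700 = £222,810
Penalty before surcharge: £222,810 + £7,160 = £229,970
Administrative surcharge: 30% of £229,970 = £68,991
Total penalty: £229,970 + £68,991 = £298,961

£298,961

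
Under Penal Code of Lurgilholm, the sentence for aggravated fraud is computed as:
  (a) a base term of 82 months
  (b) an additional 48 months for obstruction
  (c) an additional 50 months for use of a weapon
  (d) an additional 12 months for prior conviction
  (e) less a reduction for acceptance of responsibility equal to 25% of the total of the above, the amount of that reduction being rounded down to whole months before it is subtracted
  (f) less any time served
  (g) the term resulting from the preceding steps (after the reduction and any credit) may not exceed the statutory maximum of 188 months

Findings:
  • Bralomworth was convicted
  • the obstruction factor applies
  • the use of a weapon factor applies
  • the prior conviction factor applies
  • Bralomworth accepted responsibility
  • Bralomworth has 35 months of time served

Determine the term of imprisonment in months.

Obstruction enhancement: +48 months
Use of a weapon enhancement: +50 months
Prior conviction enhancement: +12 months
Adjusted term: 82 months + 48 months + 50 months + 12 months = 192 months
Acceptance of responsibility reduction: 25% of 192 months = 48 months (rounded down)
After reduction: 192 − 48 = 144 months
Less time served: 144 months − 35 months = 109 months
Cap at 188 months: 109 months is within the cap, no reduction.

Sentence: 109 months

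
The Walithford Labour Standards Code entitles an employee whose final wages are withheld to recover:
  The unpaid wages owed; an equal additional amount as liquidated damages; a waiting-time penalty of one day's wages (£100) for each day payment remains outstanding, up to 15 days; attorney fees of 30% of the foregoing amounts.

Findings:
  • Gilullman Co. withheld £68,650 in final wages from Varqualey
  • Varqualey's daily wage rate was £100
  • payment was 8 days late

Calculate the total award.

£179,530

Liquidated damages (equal amount): £68,650
Penalty days: min(8, 15) = 8
Waiting-time penalty: 8 × £100 = £800
Subtotal: £68,650 + £68,650 + £800 = £138,100
Attorney fees: 30% of £138,100 = £41,430
Total award: £138,100 + £41,430 = £179,530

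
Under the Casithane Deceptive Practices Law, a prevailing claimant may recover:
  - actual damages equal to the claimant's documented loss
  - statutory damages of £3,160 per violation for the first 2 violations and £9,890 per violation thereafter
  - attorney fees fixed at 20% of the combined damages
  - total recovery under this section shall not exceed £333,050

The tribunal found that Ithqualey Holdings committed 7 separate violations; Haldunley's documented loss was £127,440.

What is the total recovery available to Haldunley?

£219,852

First 2 violations: 2 × £3,160 = £6,320
Remaining violations: (7 − 2) × £9,890 = £49,450
Statutory damages: £6,320 + £49,450 = £55,770
Combined damages: £127,440 + £55,770 = £183,210
Attorney fees: 20% of £183,210 = £36,642
Total before cap: £183,210 + £36,642 = £219,852
Cap at £333,050: £219,852 is within the cap, no reduction.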